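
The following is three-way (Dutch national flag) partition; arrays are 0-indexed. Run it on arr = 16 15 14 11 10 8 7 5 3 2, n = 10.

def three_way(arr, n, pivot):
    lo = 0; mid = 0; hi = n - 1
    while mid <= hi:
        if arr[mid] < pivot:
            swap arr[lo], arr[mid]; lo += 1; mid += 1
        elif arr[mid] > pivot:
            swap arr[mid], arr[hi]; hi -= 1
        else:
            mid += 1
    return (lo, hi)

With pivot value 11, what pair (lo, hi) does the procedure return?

(6, 6)

pivot = 11; lo=0, mid=0, hi=9
arr[mid]=16>11: swap arr[0],arr[9]; hi=8 → 2 15 14 11 10 8 7 5 3 16
arr[mid]=2<11: swap arr[0],arr[0]; lo=1,mid=1 → 2 15 14 11 10 8 7 5 3 16
arr[mid]=15>11: swap arr[1],arr[8]; hi=7 → 2 3 14 11 10 8 7 5 15 16
arr[mid]=3<11: swap arr[1],arr[1]; lo=2,mid=2 → 2 3 14 11 10 8 7 5 15 16
arr[mid]=14>11: swap arr[2],arr[7]; hi=6 → 2 3 5 11 10 8 7 14 15 16
arr[mid]=5<11: swap arr[2],arr[2]; lo=3,mid=3 → 2 3 5 11 10 8 7 14 15 16
arr[mid]=11=11: mid=4
arr[mid]=10<11: swap arr[3],arr[4]; lo=4,mid=5 → 2 3 5 10 11 8 7 14 15 16
arr[mid]=8<11: swap arr[4],arr[5]; lo=5,mid=6 → 2 3 5 10 8 11 7 14 15 16
arr[mid]=7<11: swap arr[5],arr[6]; lo=6,mid=7 → 2 3 5 10 8 7 11 14 15 16
end: lo=6, hi=6; arr = 2 3 5 10 8 7 11 14 15 16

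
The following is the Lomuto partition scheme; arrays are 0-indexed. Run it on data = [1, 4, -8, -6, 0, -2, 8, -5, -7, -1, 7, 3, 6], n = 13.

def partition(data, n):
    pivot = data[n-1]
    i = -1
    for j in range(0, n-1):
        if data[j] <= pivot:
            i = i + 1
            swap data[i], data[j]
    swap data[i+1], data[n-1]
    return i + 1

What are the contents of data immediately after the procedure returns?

pivot=6, i=-1
j=0: 1≤6, i=0, swap(0,0) ⇒ [1, 4, -8, -6, 0, -2, 8, -5, -7, -1, 7, 3, 6]
j=1: 4≤6, i=1, swap(1,1) ⇒ [1, 4, -8, -6, 0, -2, 8, -5, -7, -1, 7, 3, 6]
j=2: -8≤6, i=2, swap(2,2) ⇒ [1, 4, -8, -6, 0, -2, 8, -5, -7, -1, 7, 3, 6]
j=3: -6≤6, i=3, swap(3,3) ⇒ [1, 4, -8, -6, 0, -2, 8, -5, -7, -1, 7, 3, 6]
j=4: 0≤6, i=4, swap(4,4) ⇒ [1, 4, -8, -6, 0, -2, 8, -5, -7, -1, 7, 3, 6]
j=5: -2≤6, i=5, swap(5,5) ⇒ [1, 4, -8, -6, 0, -2, 8, -5, -7, -1, 7, 3, 6]
j=6: 8>6, skip
j=7: -5≤6, i=6, swap(6,7) ⇒ [1, 4, -8, -6, 0, -2, -5, 8, -7, -1, 7, 3, 6]
j=8: -7≤6, i=7, swap(7,8) ⇒ [1, 4, -8, -6, 0, -2, -5, -7, 8, -1, 7, 3, 6]
j=9: -1≤6, i=8, swap(8,9) ⇒ [1, 4, -8, -6, 0, -2, -5, -7, -1, 8, 7, 3, 6]
j=10: 7>6, skip
j=11: 3≤6, i=9, swap(9,11) ⇒ [1, 4, -8, -6, 0, -2, -5, -7, -1, 3, 7, 8, 6]
swap(10,12) ⇒ [1, 4, -8, -6, 0, -2, -5, -7, -1, 3, 6, 8, 7]; return 10

[1, 4, -8, -6, 0, -2, -5, -7, -1, 3, 6, 8, 7]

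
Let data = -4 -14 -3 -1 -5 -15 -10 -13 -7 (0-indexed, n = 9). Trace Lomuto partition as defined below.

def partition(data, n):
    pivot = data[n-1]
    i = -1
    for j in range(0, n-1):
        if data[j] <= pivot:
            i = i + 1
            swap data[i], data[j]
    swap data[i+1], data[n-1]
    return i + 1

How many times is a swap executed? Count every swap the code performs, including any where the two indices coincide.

pivot=-7, i=-1
j=0: -4>-7, skip
j=1: -14≤-7, i=0, swap(0,1) ⇒ -14 -4 -3 -1 -5 -15 -10 -13 -7
j=2: -3>-7, skip
j=3: -1>-7, skip
j=4: -5>-7, skip
j=5: -15≤-7, i=1, swap(1,5) ⇒ -14 -15 -3 -1 -5 -4 -10 -13 -7
j=6: -10≤-7, i=2, swap(2,6) ⇒ -14 -15 -10 -1 -5 -4 -3 -13 -7
j=7: -13≤-7, i=3, swap(3,7) ⇒ -14 -15 -10 -13 -5 -4 -3 -1 -7
swap(4,8) ⇒ -14 -15 -10 -13 -7 -4 -3 -1 -5; return 4

5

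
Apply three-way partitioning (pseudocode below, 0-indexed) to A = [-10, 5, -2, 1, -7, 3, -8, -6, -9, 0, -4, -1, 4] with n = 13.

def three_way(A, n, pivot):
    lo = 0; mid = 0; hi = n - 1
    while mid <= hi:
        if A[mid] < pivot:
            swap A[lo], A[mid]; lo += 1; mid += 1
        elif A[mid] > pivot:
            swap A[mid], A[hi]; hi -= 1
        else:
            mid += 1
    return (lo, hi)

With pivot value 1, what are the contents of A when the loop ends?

lo=0 mid=0 hi=12
-10<1: swap(0,0), lo=1 mid=1 ⇒ [-10, 5, -2, 1, -7, 3, -8, -6, -9, 0, -4, -1, 4]
5>1: swap(1,12), hi=11 ⇒ [-10, 4, -2, 1, -7, 3, -8, -6, -9, 0, -4, -1, 5]
4>1: swap(1,11), hi=10 ⇒ [-10, -1, -2, 1, -7, 3, -8, -6, -9, 0, -4, 4, 5]
-1<1: swap(1,1), lo=2 mid=2 ⇒ [-10, -1, -2, 1, -7, 3, -8, -6, -9, 0, -4, 4, 5]
-2<1: swap(2,2), lo=3 mid=3 ⇒ [-10, -1, -2, 1, -7, 3, -8, -6, -9, 0, -4, 4, 5]
1=1: mid=4
-7<1: swap(3,4), lo=4 mid=5 ⇒ [-10, -1, -2, -7, 1, 3, -8, -6, -9, 0, -4, 4, 5]
3>1: swap(5,10), hi=9 ⇒ [-10, -1, -2, -7, 1, -4, -8, -6, -9, 0, 3, 4, 5]
-4<1: swap(4,5), lo=5 mid=6 ⇒ [-10, -1, -2, -7, -4, 1, -8, -6, -9, 0, 3, 4, 5]
-8<1: swap(5,6), lo=6 mid=7 ⇒ [-10, -1, -2, -7, -4, -8, 1, -6, -9, 0, 3, 4, 5]
-6<1: swap(6,7), lo=7 mid=8 ⇒ [-10, -1, -2, -7, -4, -8, -6, 1, -9, 0, 3, 4, 5]
-9<1: swap(7,8), lo=8 mid=9 ⇒ [-10, -1, -2, -7, -4, -8, -6, -9, 1, 0, 3, 4, 5]
0<1: swap(8,9), lo=9 mid=10 ⇒ [-10, -1, -2, -7, -4, -8, -6, -9, 0, 1, 3, 4, 5]
done. lo=9 hi=9; A=[-10, -1, -2, -7, -4, -8, -6, -9, 0, 1, 3, 4, 5]

[-10, -1, -2, -7, -4, -8, -6, -9, 0, 1, 3, 4, 5]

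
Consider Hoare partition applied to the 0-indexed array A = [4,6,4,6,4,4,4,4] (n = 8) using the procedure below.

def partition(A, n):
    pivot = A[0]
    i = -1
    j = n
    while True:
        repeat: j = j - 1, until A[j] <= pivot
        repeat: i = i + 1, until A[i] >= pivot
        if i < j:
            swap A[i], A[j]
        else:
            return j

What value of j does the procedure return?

pivot = A[0] = 4; i = -1, j = 8
j→7 (A[7]=4≤4), i→0 (A[0]=4≥4); i<j, swap → [4,6,4,6,4,4,4,4]
j→6 (A[6]=4≤4), i→1 (A[1]=6≥4); i<j, swap → [4,4,4,6,4,4,6,4]
j→5 (A[5]=4≤4), i→2 (A[2]=4≥4); i<j, swap → [4,4,4,6,4,4,6,4]
j→4 (A[4]=4≤4), i→3 (A[3]=6≥4); i<j, swap → [4,4,4,4,6,4,6,4]
j→3, i→4; i≥j, return j=3. A = [4,4,4,4,6,4,6,4]

3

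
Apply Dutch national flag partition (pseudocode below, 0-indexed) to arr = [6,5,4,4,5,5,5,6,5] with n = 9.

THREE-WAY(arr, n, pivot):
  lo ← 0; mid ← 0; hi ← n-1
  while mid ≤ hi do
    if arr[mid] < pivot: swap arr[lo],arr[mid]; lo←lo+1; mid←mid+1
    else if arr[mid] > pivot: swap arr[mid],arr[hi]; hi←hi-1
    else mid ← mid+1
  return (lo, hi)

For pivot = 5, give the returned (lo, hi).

(2, 6)

lo=0 mid=0 hi=8
6>5: swap(0,8), hi=7 ⇒ [5,5,4,4,5,5,5,6,6]
5=5: mid=1
5=5: mid=2
4<5: swap(0,2), lo=1 mid=3 ⇒ [4,5,5,4,5,5,5,6,6]
4<5: swap(1,3), lo=2 mid=4 ⇒ [4,4,5,5,5,5,5,6,6]
5=5: mid=5
5=5: mid=6
5=5: mid=7
6>5: swap(7,7), hi=6 ⇒ [4,4,5,5,5,5,5,6,6]
done. lo=2 hi=6; arr=[4,4,5,5,5,5,5,6,6]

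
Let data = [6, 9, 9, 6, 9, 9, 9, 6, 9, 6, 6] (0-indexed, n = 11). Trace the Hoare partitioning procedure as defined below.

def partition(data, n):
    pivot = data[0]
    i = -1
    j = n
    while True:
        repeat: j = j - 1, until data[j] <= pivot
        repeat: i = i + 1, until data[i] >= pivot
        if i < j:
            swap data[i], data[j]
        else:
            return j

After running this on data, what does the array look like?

pivot=6
j stops at 10 (6), i stops at 0 (6); swap ⇒ [6, 9, 9, 6, 9, 9, 9, 6, 9, 6, 6]
j stops at 9 (6), i stops at 1 (9); swap ⇒ [6, 6, 9, 6, 9, 9, 9, 6, 9, 9, 6]
j stops at 7 (6), i stops at 2 (9); swap ⇒ [6, 6, 6, 6, 9, 9, 9, 9, 9, 9, 6]
j stops at 3, i stops at 3; i≥j ⇒ return 3. data=[6, 6, 6, 6, 9, 9, 9, 9, 9, 9, 6]

[6, 6, 6, 6, 9, 9, 9, 9, 9, 9, 6]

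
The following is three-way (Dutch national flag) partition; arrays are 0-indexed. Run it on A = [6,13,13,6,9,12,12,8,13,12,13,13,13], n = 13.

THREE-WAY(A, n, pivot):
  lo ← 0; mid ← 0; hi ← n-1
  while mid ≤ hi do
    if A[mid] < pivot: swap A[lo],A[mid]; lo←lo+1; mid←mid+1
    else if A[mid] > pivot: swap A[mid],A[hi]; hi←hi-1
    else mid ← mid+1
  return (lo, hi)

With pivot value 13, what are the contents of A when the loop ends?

[6,6,9,12,12,8,12,13,13,13,13,13,13]

lo=0 mid=0 hi=12
6<13: swap(0,0), lo=1 mid=1 ⇒ [6,13,13,6,9,12,12,8,13,12,13,13,13]
13=13: mid=2
13=13: mid=3
6<13: swap(1,3), lo=2 mid=4 ⇒ [6,6,13,13,9,12,12,8,13,12,13,13,13]
9<13: swap(2,4), lo=3 mid=5 ⇒ [6,6,9,13,13,12,12,8,13,12,13,13,13]
12<13: swap(3,5), lo=4 mid=6 ⇒ [6,6,9,12,13,13,12,8,13,12,13,13,13]
12<13: swap(4,6), lo=5 mid=7 ⇒ [6,6,9,12,12,13,13,8,13,12,13,13,13]
8<13: swap(5,7), lo=6 mid=8 ⇒ [6,6,9,12,12,8,13,13,13,12,13,13,13]
13=13: mid=9
12<13: swap(6,9), lo=7 mid=10 ⇒ [6,6,9,12,12,8,12,13,13,13,13,13,13]
13=13: mid=11
13=13: mid=12
13=13: mid=13
done. lo=7 hi=12; A=[6,6,9,12,12,8,12,13,13,13,13,13,13]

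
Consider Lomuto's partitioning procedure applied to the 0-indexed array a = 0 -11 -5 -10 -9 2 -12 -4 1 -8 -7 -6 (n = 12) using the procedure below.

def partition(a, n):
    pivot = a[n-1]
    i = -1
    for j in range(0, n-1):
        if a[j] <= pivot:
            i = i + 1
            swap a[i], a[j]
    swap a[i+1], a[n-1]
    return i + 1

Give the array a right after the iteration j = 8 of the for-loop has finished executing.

-11 -10 -9 -12 -5 2 0 -4 1 -8 -7 -6

pivot = a[11] = -6; i = -1
j=0: a[0]=0 > -6 → no swap
j=1: a[1]=-11 ≤ -6 → i=0, swap a[0],a[1] → -11 0 -5 -10 -9 2 -12 -4 1 -8 -7 -6
j=2: a[2]=-5 > -6 → no swap
j=3: a[3]=-10 ≤ -6 → i=1, swap a[1],a[3] → -11 -10 -5 0 -9 2 -12 -4 1 -8 -7 -6
j=4: a[4]=-9 ≤ -6 → i=2, swap a[2],a[4] → -11 -10 -9 0 -5 2 -12 -4 1 -8 -7 -6
j=5: a[5]=2 > -6 → no swap
j=6: a[6]=-12 ≤ -6 → i=3, swap a[3],a[6] → -11 -10 -9 -12 -5 2 0 -4 1 -8 -7 -6
j=7: a[7]=-4 > -6 → no swap
j=8: a[8]=1 > -6 → no swap
(after j=8) a = -11 -10 -9 -12 -5 2 0 -4 1 -8 -7 -6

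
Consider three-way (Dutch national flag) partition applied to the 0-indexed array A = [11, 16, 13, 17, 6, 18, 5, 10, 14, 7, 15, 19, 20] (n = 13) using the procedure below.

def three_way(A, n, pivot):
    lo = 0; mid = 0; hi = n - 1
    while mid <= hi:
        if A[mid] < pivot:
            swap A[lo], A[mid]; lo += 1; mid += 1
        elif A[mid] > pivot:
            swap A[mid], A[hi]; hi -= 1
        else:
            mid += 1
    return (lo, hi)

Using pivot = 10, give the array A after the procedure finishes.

[7, 5, 6, 10, 18, 17, 13, 14, 16, 15, 19, 20, 11]

lo=0 mid=0 hi=12
11>10: swap(0,12), hi=11 ⇒ [20, 16, 13, 17, 6, 18, 5, 10, 14, 7, 15, 19, 11]
20>10: swap(0,11), hi=10 ⇒ [19, 16, 13, 17, 6, 18, 5, 10, 14, 7, 15, 20, 11]
19>10: swap(0,10), hi=9 ⇒ [15, 16, 13, 17, 6, 18, 5, 10, 14, 7, 19, 20, 11]
15>10: swap(0,9), hi=8 ⇒ [7, 16, 13, 17, 6, 18, 5, 10, 14, 15, 19, 20, 11]
7<10: swap(0,0), lo=1 mid=1 ⇒ [7, 16, 13, 17, 6, 18, 5, 10, 14, 15, 19, 20, 11]
16>10: swap(1,8), hi=7 ⇒ [7, 14, 13, 17, 6, 18, 5, 10, 16, 15, 19, 20, 11]
14>10: swap(1,7), hi=6 ⇒ [7, 10, 13, 17, 6, 18, 5, 14, 16, 15, 19, 20, 11]
10=10: mid=2
13>10: swap(2,6), hi=5 ⇒ [7, 10, 5, 17, 6, 18, 13, 14, 16, 15, 19, 20, 11]
5<10: swap(1,2), lo=2 mid=3 ⇒ [7, 5, 10, 17, 6, 18, 13, 14, 16, 15, 19, 20, 11]
17>10: swap(3,5), hi=4 ⇒ [7, 5, 10, 18, 6, 17, 13, 14, 16, 15, 19, 20, 11]
18>10: swap(3,4), hi=3 ⇒ [7, 5, 10, 6, 18, 17, 13, 14, 16, 15, 19, 20, 11]
6<10: swap(2,3), lo=3 mid=4 ⇒ [7, 5, 6, 10, 18, 17, 13, 14, 16, 15, 19, 20, 11]
done. lo=3 hi=3; A=[7, 5, 6, 10, 18, 17, 13, 14, 16, 15, 19, 20, 11]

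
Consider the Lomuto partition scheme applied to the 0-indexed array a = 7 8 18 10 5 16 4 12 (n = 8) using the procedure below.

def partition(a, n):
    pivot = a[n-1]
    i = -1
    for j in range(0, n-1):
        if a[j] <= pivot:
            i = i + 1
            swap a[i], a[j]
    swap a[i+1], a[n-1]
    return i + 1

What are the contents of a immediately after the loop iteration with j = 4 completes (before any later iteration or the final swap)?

7 8 10 5 18 16 4 12

pivot=12, i=-1
j=0: 7≤12, i=0, swap(0,0) ⇒ 7 8 18 10 5 16 4 12
j=1: 8≤12, i=1, swap(1,1) ⇒ 7 8 18 10 5 16 4 12
j=2: 18>12, skip
j=3: 10≤12, i=2, swap(2,3) ⇒ 7 8 10 18 5 16 4 12
j=4: 5≤12, i=3, swap(3,4) ⇒ 7 8 10 5 18 16 4 12
(after j=4) a = 7 8 10 5 18 16 4 12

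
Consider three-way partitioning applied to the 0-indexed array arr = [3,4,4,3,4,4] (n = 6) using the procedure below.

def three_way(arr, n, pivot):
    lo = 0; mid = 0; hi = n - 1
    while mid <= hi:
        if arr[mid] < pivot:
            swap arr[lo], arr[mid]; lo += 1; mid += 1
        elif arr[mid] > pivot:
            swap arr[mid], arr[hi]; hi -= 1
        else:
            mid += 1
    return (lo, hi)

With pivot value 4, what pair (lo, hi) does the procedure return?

(2, 5)

lo=0 mid=0 hi=5
3<4: swap(0,0), lo=1 mid=1 ⇒ [3,4,4,3,4,4]
4=4: mid=2
4=4: mid=3
3<4: swap(1,3), lo=2 mid=4 ⇒ [3,3,4,4,4,4]
4=4: mid=5
4=4: mid=6
done. lo=2 hi=5; arr=[3,3,4,4,4,4]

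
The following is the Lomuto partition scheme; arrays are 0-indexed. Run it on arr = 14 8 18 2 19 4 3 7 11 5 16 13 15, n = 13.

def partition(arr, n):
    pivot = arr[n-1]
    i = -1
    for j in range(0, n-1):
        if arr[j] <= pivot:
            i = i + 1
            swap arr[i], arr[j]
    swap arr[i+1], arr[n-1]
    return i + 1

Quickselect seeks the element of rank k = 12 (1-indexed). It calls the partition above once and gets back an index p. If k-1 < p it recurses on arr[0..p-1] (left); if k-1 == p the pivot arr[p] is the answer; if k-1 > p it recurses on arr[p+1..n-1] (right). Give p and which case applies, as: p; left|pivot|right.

pivot = arr[12] = 15; i = -1
j=0: arr[0]=14 ≤ 15 → i=0, swap arr[0],arr[0] (no change) → 14 8 18 2 19 4 3 7 11 5 16 13 15
j=1: arr[1]=8 ≤ 15 → i=1, swap arr[1],arr[1] (no change) → 14 8 18 2 19 4 3 7 11 5 16 13 15
j=2: arr[2]=18 > 15 → no swap
j=3: arr[3]=2 ≤ 15 → i=2, swap arr[2],arr[3] → 14 8 2 18 19 4 3 7 11 5 16 13 15
j=4: arr[4]=19 > 15 → no swap
j=5: arr[5]=4 ≤ 15 → i=3, swap arr[3],arr[5] → 14 8 2 4 19 18 3 7 11 5 16 13 15
j=6: arr[6]=3 ≤ 15 → i=4, swap arr[4],arr[6] → 14 8 2 4 3 18 19 7 11 5 16 13 15
j=7: arr[7]=7 ≤ 15 → i=5, swap arr[5],arr[7] → 14 8 2 4 3 7 19 18 11 5 16 13 15
j=8: arr[8]=11 ≤ 15 → i=6, swap arr[6],arr[8] → 14 8 2 4 3 7 11 18 19 5 16 13 15
j=9: arr[9]=5 ≤ 15 → i=7, swap arr[7],arr[9] → 14 8 2 4 3 7 11 5 19 18 16 13 15
j=10: arr[10]=16 > 15 → no swap
j=11: arr[11]=13 ≤ 15 → i=8, swap arr[8],arr[11] → 14 8 2 4 3 7 11 5 13 18 16 19 15
final swap arr[9],arr[12] → 14 8 2 4 3 7 11 5 13 15 16 19 18; return 9
p = 9; k-1 = 11 > 9 ⇒ right

9; right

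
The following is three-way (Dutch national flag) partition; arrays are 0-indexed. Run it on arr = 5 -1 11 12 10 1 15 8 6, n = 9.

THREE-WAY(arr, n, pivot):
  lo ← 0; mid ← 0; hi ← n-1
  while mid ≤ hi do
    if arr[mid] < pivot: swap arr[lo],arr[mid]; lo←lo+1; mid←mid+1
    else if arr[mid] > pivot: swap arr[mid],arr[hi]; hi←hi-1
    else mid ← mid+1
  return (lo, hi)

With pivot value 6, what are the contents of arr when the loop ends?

5 -1 1 6 10 15 8 12 11

pivot = 6; lo=0, mid=0, hi=8
arr[mid]=5<6: swap arr[0],arr[0]; lo=1,mid=1 → 5 -1 11 12 10 1 15 8 6
arr[mid]=-1<6: swap arr[1],arr[1]; lo=2,mid=2 → 5 -1 11 12 10 1 15 8 6
arr[mid]=11>6: swap arr[2],arr[8]; hi=7 → 5 -1 6 12 10 1 15 8 11
arr[mid]=6=6: mid=3
arr[mid]=12>6: swap arr[3],arr[7]; hi=6 → 5 -1 6 8 10 1 15 12 11
arr[mid]=8>6: swap arr[3],arr[6]; hi=5 → 5 -1 6 15 10 1 8 12 11
arr[mid]=15>6: swap arr[3],arr[5]; hi=4 → 5 -1 6 1 10 15 8 12 11
arr[mid]=1<6: swap arr[2],arr[3]; lo=3,mid=4 → 5 -1 1 6 10 15 8 12 11
arr[mid]=10>6: swap arr[4],arr[4]; hi=3 → 5 -1 1 6 10 15 8 12 11
end: lo=3, hi=3; arr = 5 -1 1 6 10 15 8 12 11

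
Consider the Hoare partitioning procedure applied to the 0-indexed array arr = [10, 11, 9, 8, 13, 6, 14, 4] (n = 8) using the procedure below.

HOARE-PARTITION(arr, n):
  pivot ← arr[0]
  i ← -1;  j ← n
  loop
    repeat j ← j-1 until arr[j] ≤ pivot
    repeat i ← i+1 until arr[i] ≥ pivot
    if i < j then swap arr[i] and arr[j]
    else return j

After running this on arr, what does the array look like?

[4, 6, 9, 8, 13, 11, 14, 10]

pivot = arr[0] = 10; i = -1, j = 8
j→7 (arr[7]=4≤10), i→0 (arr[0]=10≥10); i<j, swap → [4, 11, 9, 8, 13, 6, 14, 10]
j→5 (arr[5]=6≤10), i→1 (arr[1]=11≥10); i<j, swap → [4, 6, 9, 8, 13, 11, 14, 10]
j→3, i→4; i≥j, return j=3. arr = [4, 6, 9, 8, 13, 11, 14, 10]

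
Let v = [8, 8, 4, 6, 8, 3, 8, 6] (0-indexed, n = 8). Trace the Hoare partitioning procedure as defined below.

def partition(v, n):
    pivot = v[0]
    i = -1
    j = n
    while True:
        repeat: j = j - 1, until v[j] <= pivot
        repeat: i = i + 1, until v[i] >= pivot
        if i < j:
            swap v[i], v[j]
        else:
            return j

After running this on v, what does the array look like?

pivot=8
j stops at 7 (6), i stops at 0 (8); swap ⇒ [6, 8, 4, 6, 8, 3, 8, 8]
j stops at 6 (8), i stops at 1 (8); swap ⇒ [6, 8, 4, 6, 8, 3, 8, 8]
j stops at 5 (3), i stops at 4 (8); swap ⇒ [6, 8, 4, 6, 3, 8, 8, 8]
j stops at 4, i stops at 5; i≥j ⇒ return 4. v=[6, 8, 4, 6, 3, 8, 8, 8]

[6, 8, 4, 6, 3, 8, 8, 8]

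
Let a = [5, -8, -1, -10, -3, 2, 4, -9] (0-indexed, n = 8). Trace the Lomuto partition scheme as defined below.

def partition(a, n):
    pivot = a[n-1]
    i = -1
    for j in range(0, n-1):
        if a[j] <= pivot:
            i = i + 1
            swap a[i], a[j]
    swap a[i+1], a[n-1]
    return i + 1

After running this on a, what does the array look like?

pivot=-9, i=-1
j=0: 5>-9, skip
j=1: -8>-9, skip
j=2: -1>-9, skip
j=3: -10≤-9, i=0, swap(0,3) ⇒ [-10, -8, -1, 5, -3, 2, 4, -9]
j=4: -3>-9, skip
j=5: 2>-9, skip
j=6: 4>-9, skip
swap(1,7) ⇒ [-10, -9, -1, 5, -3, 2, 4, -8]; return 1

[-10, -9, -1, 5, -3, 2, 4, -8]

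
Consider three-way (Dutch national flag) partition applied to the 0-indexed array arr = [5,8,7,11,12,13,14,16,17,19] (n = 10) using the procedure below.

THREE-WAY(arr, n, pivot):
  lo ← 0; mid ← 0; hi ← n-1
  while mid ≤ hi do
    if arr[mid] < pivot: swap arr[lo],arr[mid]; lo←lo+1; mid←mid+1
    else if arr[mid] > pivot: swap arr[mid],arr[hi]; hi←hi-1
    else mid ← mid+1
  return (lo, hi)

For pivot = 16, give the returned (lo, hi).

(7, 7)

pivot = 16; lo=0, mid=0, hi=9
arr[mid]=5<16: swap arr[0],arr[0]; lo=1,mid=1 → [5,8,7,11,12,13,14,16,17,19]
arr[mid]=8<16: swap arr[1],arr[1]; lo=2,mid=2 → [5,8,7,11,12,13,14,16,17,19]
arr[mid]=7<16: swap arr[2],arr[2]; lo=3,mid=3 → [5,8,7,11,12,13,14,16,17,19]
arr[mid]=11<16: swap arr[3],arr[3]; lo=4,mid=4 → [5,8,7,11,12,13,14,16,17,19]
arr[mid]=12<16: swap arr[4],arr[4]; lo=5,mid=5 → [5,8,7,11,12,13,14,16,17,19]
arr[mid]=13<16: swap arr[5],arr[5]; lo=6,mid=6 → [5,8,7,11,12,13,14,16,17,19]
arr[mid]=14<16: swap arr[6],arr[6]; lo=7,mid=7 → [5,8,7,11,12,13,14,16,17,19]
arr[mid]=16=16: mid=8
arr[mid]=17>16: swap arr[8],arr[9]; hi=8 → [5,8,7,11,12,13,14,16,19,17]
arr[mid]=19>16: swap arr[8],arr[8]; hi=7 → [5,8,7,11,12,13,14,16,19,17]
end: lo=7, hi=7; arr = [5,8,7,11,12,13,14,16,19,17]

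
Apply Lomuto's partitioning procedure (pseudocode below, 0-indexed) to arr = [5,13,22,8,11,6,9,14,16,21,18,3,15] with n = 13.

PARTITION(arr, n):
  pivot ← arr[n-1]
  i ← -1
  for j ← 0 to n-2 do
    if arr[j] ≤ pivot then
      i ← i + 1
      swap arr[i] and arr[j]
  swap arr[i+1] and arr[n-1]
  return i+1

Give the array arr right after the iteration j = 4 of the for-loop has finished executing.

[5,13,8,11,22,6,9,14,16,21,18,3,15]

pivot = arr[12] = 15; i = -1
j=0: arr[0]=5 ≤ 15 → i=0, swap arr[0],arr[0] (no change) → [5,13,22,8,11,6,9,14,16,21,18,3,15]
j=1: arr[1]=13 ≤ 15 → i=1, swap arr[1],arr[1] (no change) → [5,13,22,8,11,6,9,14,16,21,18,3,15]
j=2: arr[2]=22 > 15 → no swap
j=3: arr[3]=8 ≤ 15 → i=2, swap arr[2],arr[3] → [5,13,8,22,11,6,9,14,16,21,18,3,15]
j=4: arr[4]=11 ≤ 15 → i=3, swap arr[3],arr[4] → [5,13,8,11,22,6,9,14,16,21,18,3,15]
(after j=4) arr = [5,13,8,11,22,6,9,14,16,21,18,3,15]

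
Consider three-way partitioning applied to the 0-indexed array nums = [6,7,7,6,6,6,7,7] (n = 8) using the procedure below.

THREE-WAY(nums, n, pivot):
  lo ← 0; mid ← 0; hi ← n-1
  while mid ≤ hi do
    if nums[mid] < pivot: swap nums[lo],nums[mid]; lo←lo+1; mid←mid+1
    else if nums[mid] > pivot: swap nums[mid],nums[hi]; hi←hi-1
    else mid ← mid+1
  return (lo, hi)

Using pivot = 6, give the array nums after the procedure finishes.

[6,6,6,6,7,7,7,7]

lo=0 mid=0 hi=7
6=6: mid=1
7>6: swap(1,7), hi=6 ⇒ [6,7,7,6,6,6,7,7]
7>6: swap(1,6), hi=5 ⇒ [6,7,7,6,6,6,7,7]
7>6: swap(1,5), hi=4 ⇒ [6,6,7,6,6,7,7,7]
6=6: mid=2
7>6: swap(2,4), hi=3 ⇒ [6,6,6,6,7,7,7,7]
6=6: mid=3
6=6: mid=4
done. lo=0 hi=3; nums=[6,6,6,6,7,7,7,7]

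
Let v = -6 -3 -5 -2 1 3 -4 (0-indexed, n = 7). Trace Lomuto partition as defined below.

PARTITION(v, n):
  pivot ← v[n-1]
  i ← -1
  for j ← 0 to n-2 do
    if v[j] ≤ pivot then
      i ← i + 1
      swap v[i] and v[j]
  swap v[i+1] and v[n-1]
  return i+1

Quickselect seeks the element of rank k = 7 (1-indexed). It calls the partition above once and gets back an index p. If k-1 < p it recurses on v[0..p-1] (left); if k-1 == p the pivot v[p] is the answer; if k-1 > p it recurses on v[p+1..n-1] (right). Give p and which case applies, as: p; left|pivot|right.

pivot=-4, i=-1
j=0: -6≤-4, i=0, swap(0,0) ⇒ -6 -3 -5 -2 1 3 -4
j=1: -3>-4, skip
j=2: -5≤-4, i=1, swap(1,2) ⇒ -6 -5 -3 -2 1 3 -4
j=3: -2>-4, skip
j=4: 1>-4, skip
j=5: 3>-4, skip
swap(2,6) ⇒ -6 -5 -4 -2 1 3 -3; return 2
p = 2; k-1 = 6 > 2 ⇒ right

2; right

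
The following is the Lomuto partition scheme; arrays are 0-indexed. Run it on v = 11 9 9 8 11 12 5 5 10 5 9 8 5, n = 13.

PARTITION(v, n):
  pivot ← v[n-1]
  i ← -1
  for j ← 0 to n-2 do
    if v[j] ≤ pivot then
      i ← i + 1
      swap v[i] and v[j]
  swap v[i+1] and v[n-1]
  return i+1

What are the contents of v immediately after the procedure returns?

5 5 5 5 11 12 11 9 10 9 9 8 8

pivot=5, i=-1
j=0: 11>5, skip
j=1: 9>5, skip
j=2: 9>5, skip
j=3: 8>5, skip
j=4: 11>5, skip
j=5: 12>5, skip
j=6: 5≤5, i=0, swap(0,6) ⇒ 5 9 9 8 11 12 11 5 10 5 9 8 5
j=7: 5≤5, i=1, swap(1,7) ⇒ 5 5 9 8 11 12 11 9 10 5 9 8 5
j=8: 10>5, skip
j=9: 5≤5, i=2, swap(2,9) ⇒ 5 5 5 8 11 12 11 9 10 9 9 8 5
j=10: 9>5, skip
j=11: 8>5, skip
swap(3,12) ⇒ 5 5 5 5 11 12 11 9 10 9 9 8 8; return 3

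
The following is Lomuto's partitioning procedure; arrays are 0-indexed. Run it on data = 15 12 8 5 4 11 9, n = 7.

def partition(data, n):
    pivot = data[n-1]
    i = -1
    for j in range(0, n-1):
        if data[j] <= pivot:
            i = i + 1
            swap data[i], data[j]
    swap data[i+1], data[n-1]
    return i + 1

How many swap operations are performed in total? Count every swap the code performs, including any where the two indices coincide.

pivot = data[6] = 9; i = -1
j=0: data[0]=15 > 9 → no swap
j=1: data[1]=12 > 9 → no swap
j=2: data[2]=8 ≤ 9 → i=0, swap data[0],data[2] → 8 12 15 5 4 11 9
j=3: data[3]=5 ≤ 9 → i=1, swap data[1],data[3] → 8 5 15 12 4 11 9
j=4: data[4]=4 ≤ 9 → i=2, swap data[2],data[4] → 8 5 4 12 15 11 9
j=5: data[5]=11 > 9 → no swap
final swap data[3],data[6] → 8 5 4 9 15 11 12; return 3

4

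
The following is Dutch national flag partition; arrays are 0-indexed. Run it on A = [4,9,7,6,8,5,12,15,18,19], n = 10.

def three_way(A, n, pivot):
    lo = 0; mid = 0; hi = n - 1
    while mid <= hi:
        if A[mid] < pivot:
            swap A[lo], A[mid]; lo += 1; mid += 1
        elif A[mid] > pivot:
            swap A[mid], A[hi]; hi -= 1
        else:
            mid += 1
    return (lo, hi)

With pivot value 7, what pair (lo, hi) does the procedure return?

lo=0 mid=0 hi=9
4<7: swap(0,0), lo=1 mid=1 ⇒ [4,9,7,6,8,5,12,15,18,19]
9>7: swap(1,9), hi=8 ⇒ [4,19,7,6,8,5,12,15,18,9]
19>7: swap(1,8), hi=7 ⇒ [4,18,7,6,8,5,12,15,19,9]
18>7: swap(1,7), hi=6 ⇒ [4,15,7,6,8,5,12,18,19,9]
15>7: swap(1,6), hi=5 ⇒ [4,12,7,6,8,5,15,18,19,9]
12>7: swap(1,5), hi=4 ⇒ [4,5,7,6,8,12,15,18,19,9]
5<7: swap(1,1), lo=2 mid=2 ⇒ [4,5,7,6,8,12,15,18,19,9]
7=7: mid=3
6<7: swap(2,3), lo=3 mid=4 ⇒ [4,5,6,7,8,12,15,18,19,9]
8>7: swap(4,4), hi=3 ⇒ [4,5,6,7,8,12,15,18,19,9]
done. lo=3 hi=3; A=[4,5,6,7,8,12,15,18,19,9]

(3, 3)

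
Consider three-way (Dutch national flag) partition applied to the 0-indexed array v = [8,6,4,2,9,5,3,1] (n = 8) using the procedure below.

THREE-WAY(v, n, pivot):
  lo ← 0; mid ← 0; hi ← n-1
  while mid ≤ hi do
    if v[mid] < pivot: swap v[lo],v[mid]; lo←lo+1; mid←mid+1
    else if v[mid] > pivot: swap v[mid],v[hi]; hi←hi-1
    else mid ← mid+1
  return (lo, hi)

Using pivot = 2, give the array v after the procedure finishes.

[1,2,4,9,5,3,6,8]

lo=0 mid=0 hi=7
8>2: swap(0,7), hi=6 ⇒ [1,6,4,2,9,5,3,8]
1<2: swap(0,0), lo=1 mid=1 ⇒ [1,6,4,2,9,5,3,8]
6>2: swap(1,6), hi=5 ⇒ [1,3,4,2,9,5,6,8]
3>2: swap(1,5), hi=4 ⇒ [1,5,4,2,9,3,6,8]
5>2: swap(1,4), hi=3 ⇒ [1,9,4,2,5,3,6,8]
9>2: swap(1,3), hi=2 ⇒ [1,2,4,9,5,3,6,8]
2=2: mid=2
4>2: swap(2,2), hi=1 ⇒ [1,2,4,9,5,3,6,8]
done. lo=1 hi=1; v=[1,2,4,9,5,3,6,8]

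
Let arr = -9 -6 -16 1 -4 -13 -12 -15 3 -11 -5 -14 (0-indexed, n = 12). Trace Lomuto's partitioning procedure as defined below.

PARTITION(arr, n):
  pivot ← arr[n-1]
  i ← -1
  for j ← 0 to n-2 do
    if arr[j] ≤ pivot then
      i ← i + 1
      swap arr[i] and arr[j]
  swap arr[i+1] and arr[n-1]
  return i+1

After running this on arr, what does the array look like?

-16 -15 -14 1 -4 -13 -12 -6 3 -11 -5 -9

pivot = arr[11] = -14; i = -1
j=0: arr[0]=-9 > -14 → no swap
j=1: arr[1]=-6 > -14 → no swap
j=2: arr[2]=-16 ≤ -14 → i=0, swap arr[0],arr[2] → -16 -6 -9 1 -4 -13 -12 -15 3 -11 -5 -14
j=3: arr[3]=1 > -14 → no swap
j=4: arr[4]=-4 > -14 → no swap
j=5: arr[5]=-13 > -14 → no swap
j=6: arr[6]=-12 > -14 → no swap
j=7: arr[7]=-15 ≤ -14 → i=1, swap arr[1],arr[7] → -16 -15 -9 1 -4 -13 -12 -6 3 -11 -5 -14
j=8: arr[8]=3 > -14 → no swap
j=9: arr[9]=-11 > -14 → no swap
j=10: arr[10]=-5 > -14 → no swap
final swap arr[2],arr[11] → -16 -15 -14 1 -4 -13 -12 -6 3 -11 -5 -9; return 2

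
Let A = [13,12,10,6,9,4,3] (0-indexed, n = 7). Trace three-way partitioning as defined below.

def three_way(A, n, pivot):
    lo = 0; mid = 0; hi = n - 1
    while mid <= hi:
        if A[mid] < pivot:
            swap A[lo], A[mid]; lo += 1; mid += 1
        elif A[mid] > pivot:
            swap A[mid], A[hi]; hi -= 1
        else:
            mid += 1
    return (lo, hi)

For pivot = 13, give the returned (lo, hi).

(6, 6)

pivot = 13; lo=0, mid=0, hi=6
A[mid]=13=13: mid=1
A[mid]=12<13: swap A[0],A[1]; lo=1,mid=2 → [12,13,10,6,9,4,3]
A[mid]=10<13: swap A[1],A[2]; lo=2,mid=3 → [12,10,13,6,9,4,3]
A[mid]=6<13: swap A[2],A[3]; lo=3,mid=4 → [12,10,6,13,9,4,3]
A[mid]=9<13: swap A[3],A[4]; lo=4,mid=5 → [12,10,6,9,13,4,3]
A[mid]=4<13: swap A[4],A[5]; lo=5,mid=6 → [12,10,6,9,4,13,3]
A[mid]=3<13: swap A[5],A[6]; lo=6,mid=7 → [12,10,6,9,4,3,13]
end: lo=6, hi=6; A = [12,10,6,9,4,3,13]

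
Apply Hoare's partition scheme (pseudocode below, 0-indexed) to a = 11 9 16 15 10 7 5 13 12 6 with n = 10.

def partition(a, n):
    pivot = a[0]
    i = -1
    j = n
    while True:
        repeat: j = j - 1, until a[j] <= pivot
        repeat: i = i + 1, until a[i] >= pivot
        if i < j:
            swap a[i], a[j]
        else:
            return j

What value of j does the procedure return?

4

pivot = a[0] = 11; i = -1, j = 10
j→9 (a[9]=6≤11), i→0 (a[0]=11≥11); i<j, swap → 6 9 16 15 10 7 5 13 12 11
j→6 (a[6]=5≤11), i→2 (a[2]=16≥11); i<j, swap → 6 9 5 15 10 7 16 13 12 11
j→5 (a[5]=7≤11), i→3 (a[3]=15≥11); i<j, swap → 6 9 5 7 10 15 16 13 12 11
j→4, i→5; i≥j, return j=4. a = 6 9 5 7 10 15 16 13 12 11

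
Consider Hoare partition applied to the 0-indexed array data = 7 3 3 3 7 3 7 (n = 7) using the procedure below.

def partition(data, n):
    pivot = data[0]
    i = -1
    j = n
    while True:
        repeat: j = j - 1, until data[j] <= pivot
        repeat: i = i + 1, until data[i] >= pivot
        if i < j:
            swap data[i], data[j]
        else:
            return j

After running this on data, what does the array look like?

pivot=7
j stops at 6 (7), i stops at 0 (7); swap ⇒ 7 3 3 3 7 3 7
j stops at 5 (3), i stops at 4 (7); swap ⇒ 7 3 3 3 3 7 7
j stops at 4, i stops at 5; i≥j ⇒ return 4. data=7 3 3 3 3 7 7

7 3 3 3 3 7 7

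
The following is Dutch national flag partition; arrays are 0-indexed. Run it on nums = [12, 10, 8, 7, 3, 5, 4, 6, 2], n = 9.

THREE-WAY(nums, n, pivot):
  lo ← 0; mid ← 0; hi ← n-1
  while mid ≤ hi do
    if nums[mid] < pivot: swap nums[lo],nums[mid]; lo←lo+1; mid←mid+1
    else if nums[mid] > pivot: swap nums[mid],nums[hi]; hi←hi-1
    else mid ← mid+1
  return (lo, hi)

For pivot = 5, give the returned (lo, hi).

pivot = 5; lo=0, mid=0, hi=8
nums[mid]=12>5: swap nums[0],nums[8]; hi=7 → [2, 10, 8, 7, 3, 5, 4, 6, 12]
nums[mid]=2<5: swap nums[0],nums[0]; lo=1,mid=1 → [2, 10, 8, 7, 3, 5, 4, 6, 12]
nums[mid]=10>5: swap nums[1],nums[7]; hi=6 → [2, 6, 8, 7, 3, 5, 4, 10, 12]
nums[mid]=6>5: swap nums[1],nums[6]; hi=5 → [2, 4, 8, 7, 3, 5, 6, 10, 12]
nums[mid]=4<5: swap nums[1],nums[1]; lo=2,mid=2 → [2, 4, 8, 7, 3, 5, 6, 10, 12]
nums[mid]=8>5: swap nums[2],nums[5]; hi=4 → [2, 4, 5, 7, 3, 8, 6, 10, 12]
nums[mid]=5=5: mid=3
nums[mid]=7>5: swap nums[3],nums[4]; hi=3 → [2, 4, 5, 3, 7, 8, 6, 10, 12]
nums[mid]=3<5: swap nums[2],nums[3]; lo=3,mid=4 → [2, 4, 3, 5, 7, 8, 6, 10, 12]
end: lo=3, hi=3; nums = [2, 4, 3, 5, 7, 8, 6, 10, 12]

(3, 3)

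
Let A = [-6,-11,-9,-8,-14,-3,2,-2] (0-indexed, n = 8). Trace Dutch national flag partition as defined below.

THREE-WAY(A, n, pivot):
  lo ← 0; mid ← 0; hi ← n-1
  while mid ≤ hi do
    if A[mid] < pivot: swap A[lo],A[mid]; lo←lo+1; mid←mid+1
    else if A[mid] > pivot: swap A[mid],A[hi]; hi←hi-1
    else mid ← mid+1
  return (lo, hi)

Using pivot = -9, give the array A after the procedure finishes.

lo=0 mid=0 hi=7
-6>-9: swap(0,7), hi=6 ⇒ [-2,-11,-9,-8,-14,-3,2,-6]
-2>-9: swap(0,6), hi=5 ⇒ [2,-11,-9,-8,-14,-3,-2,-6]
2>-9: swap(0,5), hi=4 ⇒ [-3,-11,-9,-8,-14,2,-2,-6]
-3>-9: swap(0,4), hi=3 ⇒ [-14,-11,-9,-8,-3,2,-2,-6]
-14<-9: swap(0,0), lo=1 mid=1 ⇒ [-14,-11,-9,-8,-3,2,-2,-6]
-11<-9: swap(1,1), lo=2 mid=2 ⇒ [-14,-11,-9,-8,-3,2,-2,-6]
-9=-9: mid=3
-8>-9: swap(3,3), hi=2 ⇒ [-14,-11,-9,-8,-3,2,-2,-6]
done. lo=2 hi=2; A=[-14,-11,-9,-8,-3,2,-2,-6]

[-14,-11,-9,-8,-3,2,-2,-6]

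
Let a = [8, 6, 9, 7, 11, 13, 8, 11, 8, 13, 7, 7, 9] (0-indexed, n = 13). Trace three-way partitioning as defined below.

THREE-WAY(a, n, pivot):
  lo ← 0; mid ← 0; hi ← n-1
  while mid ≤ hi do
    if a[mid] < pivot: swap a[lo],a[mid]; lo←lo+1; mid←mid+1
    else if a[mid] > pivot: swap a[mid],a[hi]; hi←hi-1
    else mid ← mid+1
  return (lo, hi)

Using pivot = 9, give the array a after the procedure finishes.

pivot = 9; lo=0, mid=0, hi=12
a[mid]=8<9: swap a[0],a[0]; lo=1,mid=1 → [8, 6, 9, 7, 11, 13, 8, 11, 8, 13, 7, 7, 9]
a[mid]=6<9: swap a[1],a[1]; lo=2,mid=2 → [8, 6, 9, 7, 11, 13, 8, 11, 8, 13, 7, 7, 9]
a[mid]=9=9: mid=3
a[mid]=7<9: swap a[2],a[3]; lo=3,mid=4 → [8, 6, 7, 9, 11, 13, 8, 11, 8, 13, 7, 7, 9]
a[mid]=11>9: swap a[4],a[12]; hi=11 → [8, 6, 7, 9, 9, 13, 8, 11, 8, 13, 7, 7, 11]
a[mid]=9=9: mid=5
a[mid]=13>9: swap a[5],a[11]; hi=10 → [8, 6, 7, 9, 9, 7, 8, 11, 8, 13, 7, 13, 11]
a[mid]=7<9: swap a[3],a[5]; lo=4,mid=6 → [8, 6, 7, 7, 9, 9, 8, 11, 8, 13, 7, 13, 11]
a[mid]=8<9: swap a[4],a[6]; lo=5,mid=7 → [8, 6, 7, 7, 8, 9, 9, 11, 8, 13, 7, 13, 11]
a[mid]=11>9: swap a[7],a[10]; hi=9 → [8, 6, 7, 7, 8, 9, 9, 7, 8, 13, 11, 13, 11]
a[mid]=7<9: swap a[5],a[7]; lo=6,mid=8 → [8, 6, 7, 7, 8, 7, 9, 9, 8, 13, 11, 13, 11]
a[mid]=8<9: swap a[6],a[8]; lo=7,mid=9 → [8, 6, 7, 7, 8, 7, 8, 9, 9, 13, 11, 13, 11]
a[mid]=13>9: swap a[9],a[9]; hi=8 → [8, 6, 7, 7, 8, 7, 8, 9, 9, 13, 11, 13, 11]
end: lo=7, hi=8; a = [8, 6, 7, 7, 8, 7, 8, 9, 9, 13, 11, 13, 11]

[8, 6, 7, 7, 8, 7, 8, 9, 9, 13, 11, 13, 11]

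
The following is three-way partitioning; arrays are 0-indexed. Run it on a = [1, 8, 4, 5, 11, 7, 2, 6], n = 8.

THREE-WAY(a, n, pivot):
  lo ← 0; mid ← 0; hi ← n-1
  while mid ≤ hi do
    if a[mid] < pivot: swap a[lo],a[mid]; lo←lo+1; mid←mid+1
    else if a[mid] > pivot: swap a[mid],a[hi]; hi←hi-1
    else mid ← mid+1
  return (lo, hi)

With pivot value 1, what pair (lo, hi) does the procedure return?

(0, 0)

lo=0 mid=0 hi=7
1=1: mid=1
8>1: swap(1,7), hi=6 ⇒ [1, 6, 4, 5, 11, 7, 2, 8]
6>1: swap(1,6), hi=5 ⇒ [1, 2, 4, 5, 11, 7, 6, 8]
2>1: swap(1,5), hi=4 ⇒ [1, 7, 4, 5, 11, 2, 6, 8]
7>1: swap(1,4), hi=3 ⇒ [1, 11, 4, 5, 7, 2, 6, 8]
11>1: swap(1,3), hi=2 ⇒ [1, 5, 4, 11, 7, 2, 6, 8]
5>1: swap(1,2), hi=1 ⇒ [1, 4, 5, 11, 7, 2, 6, 8]
4>1: swap(1,1), hi=0 ⇒ [1, 4, 5, 11, 7, 2, 6, 8]
done. lo=0 hi=0; a=[1, 4, 5, 11, 7, 2, 6, 8]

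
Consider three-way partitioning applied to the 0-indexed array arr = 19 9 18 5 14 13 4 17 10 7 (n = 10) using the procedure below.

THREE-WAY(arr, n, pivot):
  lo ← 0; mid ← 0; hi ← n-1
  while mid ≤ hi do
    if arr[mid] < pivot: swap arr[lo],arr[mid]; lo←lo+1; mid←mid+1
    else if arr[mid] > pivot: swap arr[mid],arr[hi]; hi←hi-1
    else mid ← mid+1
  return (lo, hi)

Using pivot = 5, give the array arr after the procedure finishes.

4 5 18 14 13 9 17 10 7 19

lo=0 mid=0 hi=9
19>5: swap(0,9), hi=8 ⇒ 7 9 18 5 14 13 4 17 10 19
7>5: swap(0,8), hi=7 ⇒ 10 9 18 5 14 13 4 17 7 19
10>5: swap(0,7), hi=6 ⇒ 17 9 18 5 14 13 4 10 7 19
17>5: swap(0,6), hi=5 ⇒ 4 9 18 5 14 13 17 10 7 19
4<5: swap(0,0), lo=1 mid=1 ⇒ 4 9 18 5 14 13 17 10 7 19
9>5: swap(1,5), hi=4 ⇒ 4 13 18 5 14 9 17 10 7 19
13>5: swap(1,4), hi=3 ⇒ 4 14 18 5 13 9 17 10 7 19
14>5: swap(1,3), hi=2 ⇒ 4 5 18 14 13 9 17 10 7 19
5=5: mid=2
18>5: swap(2,2), hi=1 ⇒ 4 5 18 14 13 9 17 10 7 19
done. lo=1 hi=1; arr=4 5 18 14 13 9 17 10 7 19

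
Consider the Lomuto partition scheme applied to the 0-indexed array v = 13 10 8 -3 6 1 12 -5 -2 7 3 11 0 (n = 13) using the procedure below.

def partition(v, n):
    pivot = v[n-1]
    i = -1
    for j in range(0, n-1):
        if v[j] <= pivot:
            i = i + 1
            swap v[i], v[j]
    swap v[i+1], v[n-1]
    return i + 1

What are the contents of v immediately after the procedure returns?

-3 -5 -2 0 6 1 12 10 8 7 3 11 13

pivot = v[12] = 0; i = -1
j=0: v[0]=13 > 0 → no swap
j=1: v[1]=10 > 0 → no swap
j=2: v[2]=8 > 0 → no swap
j=3: v[3]=-3 ≤ 0 → i=0, swap v[0],v[3] → -3 10 8 13 6 1 12 -5 -2 7 3 11 0
j=4: v[4]=6 > 0 → no swap
j=5: v[5]=1 > 0 → no swap
j=6: v[6]=12 > 0 → no swap
j=7: v[7]=-5 ≤ 0 → i=1, swap v[1],v[7] → -3 -5 8 13 6 1 12 10 -2 7 3 11 0
j=8: v[8]=-2 ≤ 0 → i=2, swap v[2],v[8] → -3 -5 -2 13 6 1 12 10 8 7 3 11 0
j=9: v[9]=7 > 0 → no swap
j=10: v[10]=3 > 0 → no swap
j=11: v[11]=11 > 0 → no swap
final swap v[3],v[12] → -3 -5 -2 0 6 1 12 10 8 7 3 11 13; return 3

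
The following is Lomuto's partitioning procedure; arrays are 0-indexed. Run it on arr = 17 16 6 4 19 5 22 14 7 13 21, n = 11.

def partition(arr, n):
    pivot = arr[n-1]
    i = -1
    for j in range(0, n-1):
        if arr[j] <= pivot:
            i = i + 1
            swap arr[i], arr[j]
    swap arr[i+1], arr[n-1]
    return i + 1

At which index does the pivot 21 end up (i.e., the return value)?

9

pivot=21, i=-1
j=0: 17≤21, i=0, swap(0,0) ⇒ 17 16 6 4 19 5 22 14 7 13 21
j=1: 16≤21, i=1, swap(1,1) ⇒ 17 16 6 4 19 5 22 14 7 13 21
j=2: 6≤21, i=2, swap(2,2) ⇒ 17 16 6 4 19 5 22 14 7 13 21
j=3: 4≤21, i=3, swap(3,3) ⇒ 17 16 6 4 19 5 22 14 7 13 21
j=4: 19≤21, i=4, swap(4,4) ⇒ 17 16 6 4 19 5 22 14 7 13 21
j=5: 5≤21, i=5, swap(5,5) ⇒ 17 16 6 4 19 5 22 14 7 13 21
j=6: 22>21, skip
j=7: 14≤21, i=6, swap(6,7) ⇒ 17 16 6 4 19 5 14 22 7 13 21
j=8: 7≤21, i=7, swap(7,8) ⇒ 17 16 6 4 19 5 14 7 22 13 21
j=9: 13≤21, i=8, swap(8,9) ⇒ 17 16 6 4 19 5 14 7 13 22 21
swap(9,10) ⇒ 17 16 6 4 19 5 14 7 13 21 22; return 9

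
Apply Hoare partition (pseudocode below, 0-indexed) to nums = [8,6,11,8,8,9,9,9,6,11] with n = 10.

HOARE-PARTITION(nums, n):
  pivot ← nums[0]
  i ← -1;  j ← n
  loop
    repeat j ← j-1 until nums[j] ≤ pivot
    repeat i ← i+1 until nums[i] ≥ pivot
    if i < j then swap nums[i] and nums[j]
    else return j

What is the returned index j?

3

pivot = nums[0] = 8; i = -1, j = 10
j→8 (nums[8]=6≤8), i→0 (nums[0]=8≥8); i<j, swap → [6,6,11,8,8,9,9,9,8,11]
j→4 (nums[4]=8≤8), i→2 (nums[2]=11≥8); i<j, swap → [6,6,8,8,11,9,9,9,8,11]
j→3, i→3; i≥j, return j=3. nums = [6,6,8,8,11,9,9,9,8,11]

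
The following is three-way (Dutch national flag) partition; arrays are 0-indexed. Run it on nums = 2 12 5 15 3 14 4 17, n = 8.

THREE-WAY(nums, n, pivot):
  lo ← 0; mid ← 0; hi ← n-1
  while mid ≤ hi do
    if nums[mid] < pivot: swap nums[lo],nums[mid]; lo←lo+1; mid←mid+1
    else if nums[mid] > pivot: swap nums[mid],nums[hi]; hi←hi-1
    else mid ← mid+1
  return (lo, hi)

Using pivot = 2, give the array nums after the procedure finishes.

pivot = 2; lo=0, mid=0, hi=7
nums[mid]=2=2: mid=1
nums[mid]=12>2: swap nums[1],nums[7]; hi=6 → 2 17 5 15 3 14 4 12
nums[mid]=17>2: swap nums[1],nums[6]; hi=5 → 2 4 5 15 3 14 17 12
nums[mid]=4>2: swap nums[1],nums[5]; hi=4 → 2 14 5 15 3 4 17 12
nums[mid]=14>2: swap nums[1],nums[4]; hi=3 → 2 3 5 15 14 4 17 12
nums[mid]=3>2: swap nums[1],nums[3]; hi=2 → 2 15 5 3 14 4 17 12
nums[mid]=15>2: swap nums[1],nums[2]; hi=1 → 2 5 15 3 14 4 17 12
nums[mid]=5>2: swap nums[1],nums[1]; hi=0 → 2 5 15 3 14 4 17 12
end: lo=0, hi=0; nums = 2 5 15 3 14 4 17 12

2 5 15 3 14 4 17 12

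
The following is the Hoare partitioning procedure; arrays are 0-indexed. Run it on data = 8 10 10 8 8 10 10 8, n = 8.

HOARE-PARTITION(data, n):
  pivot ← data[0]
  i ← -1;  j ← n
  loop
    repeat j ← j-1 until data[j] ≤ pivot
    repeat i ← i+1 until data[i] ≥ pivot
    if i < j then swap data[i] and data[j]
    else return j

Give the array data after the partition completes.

8 8 8 10 10 10 10 8

pivot = data[0] = 8; i = -1, j = 8
j→7 (data[7]=8≤8), i→0 (data[0]=8≥8); i<j, swap → 8 10 10 8 8 10 10 8
j→4 (data[4]=8≤8), i→1 (data[1]=10≥8); i<j, swap → 8 8 10 8 10 10 10 8
j→3 (data[3]=8≤8), i→2 (data[2]=10≥8); i<j, swap → 8 8 8 10 10 10 10 8
j→2, i→3; i≥j, return j=2. data = 8 8 8 10 10 10 10 8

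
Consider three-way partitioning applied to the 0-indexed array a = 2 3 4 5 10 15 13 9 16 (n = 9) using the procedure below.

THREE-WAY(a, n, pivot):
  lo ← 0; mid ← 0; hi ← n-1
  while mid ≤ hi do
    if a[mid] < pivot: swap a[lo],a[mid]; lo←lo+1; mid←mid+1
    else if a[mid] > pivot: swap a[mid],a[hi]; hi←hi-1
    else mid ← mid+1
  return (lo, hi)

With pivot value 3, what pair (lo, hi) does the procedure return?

lo=0 mid=0 hi=8
2<3: swap(0,0), lo=1 mid=1 ⇒ 2 3 4 5 10 15 13 9 16
3=3: mid=2
4>3: swap(2,8), hi=7 ⇒ 2 3 16 5 10 15 13 9 4
16>3: swap(2,7), hi=6 ⇒ 2 3 9 5 10 15 13 16 4
9>3: swap(2,6), hi=5 ⇒ 2 3 13 5 10 15 9 16 4
13>3: swap(2,5), hi=4 ⇒ 2 3 15 5 10 13 9 16 4
15>3: swap(2,4), hi=3 ⇒ 2 3 10 5 15 13 9 16 4
10>3: swap(2,3), hi=2 ⇒ 2 3 5 10 15 13 9 16 4
5>3: swap(2,2), hi=1 ⇒ 2 3 5 10 15 13 9 16 4
done. lo=1 hi=1; a=2 3 5 10 15 13 9 16 4

(1, 1)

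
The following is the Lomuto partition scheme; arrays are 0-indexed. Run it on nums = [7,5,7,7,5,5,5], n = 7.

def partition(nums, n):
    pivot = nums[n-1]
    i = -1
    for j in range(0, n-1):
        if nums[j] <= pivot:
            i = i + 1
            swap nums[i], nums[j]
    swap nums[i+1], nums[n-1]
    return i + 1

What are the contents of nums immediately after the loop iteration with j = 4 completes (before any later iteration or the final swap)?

[5,5,7,7,7,5,5]

pivot = nums[6] = 5; i = -1
j=0: nums[0]=7 > 5 → no swap
j=1: nums[1]=5 ≤ 5 → i=0, swap nums[0],nums[1] → [5,7,7,7,5,5,5]
j=2: nums[2]=7 > 5 → no swap
j=3: nums[3]=7 > 5 → no swap
j=4: nums[4]=5 ≤ 5 → i=1, swap nums[1],nums[4] → [5,5,7,7,7,5,5]
(after j=4) nums = [5,5,7,7,7,5,5]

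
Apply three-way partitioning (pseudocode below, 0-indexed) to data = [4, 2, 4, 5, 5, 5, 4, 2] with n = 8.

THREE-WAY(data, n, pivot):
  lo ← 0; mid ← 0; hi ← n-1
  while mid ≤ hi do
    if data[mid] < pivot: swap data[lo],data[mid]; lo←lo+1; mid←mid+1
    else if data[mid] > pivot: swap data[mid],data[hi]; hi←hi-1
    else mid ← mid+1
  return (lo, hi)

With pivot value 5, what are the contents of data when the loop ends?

[4, 2, 4, 4, 2, 5, 5, 5]

pivot = 5; lo=0, mid=0, hi=7
data[mid]=4<5: swap data[0],data[0]; lo=1,mid=1 → [4, 2, 4, 5, 5, 5, 4, 2]
data[mid]=2<5: swap data[1],data[1]; lo=2,mid=2 → [4, 2, 4, 5, 5, 5, 4, 2]
data[mid]=4<5: swap data[2],data[2]; lo=3,mid=3 → [4, 2, 4, 5, 5, 5, 4, 2]
data[mid]=5=5: mid=4
data[mid]=5=5: mid=5
data[mid]=5=5: mid=6
data[mid]=4<5: swap data[3],data[6]; lo=4,mid=7 → [4, 2, 4, 4, 5, 5, 5, 2]
data[mid]=2<5: swap data[4],data[7]; lo=5,mid=8 → [4, 2, 4, 4, 2, 5, 5, 5]
end: lo=5, hi=7; data = [4, 2, 4, 4, 2, 5, 5, 5]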